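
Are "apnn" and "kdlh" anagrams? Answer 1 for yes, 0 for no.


Strings: "apnn", "kdlh"
Sorted first:  annp
Sorted second: dhkl
Differ at position 0: 'a' vs 'd' => not anagrams

0


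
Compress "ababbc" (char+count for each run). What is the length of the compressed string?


Input: ababbc
Runs:
  'a' x 1 => "a1"
  'b' x 1 => "b1"
  'a' x 1 => "a1"
  'b' x 2 => "b2"
  'c' x 1 => "c1"
Compressed: "a1b1a1b2c1"
Compressed length: 10

10


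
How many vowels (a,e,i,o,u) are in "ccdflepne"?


Input: ccdflepne
Checking each character:
  'c' at position 0: consonant
  'c' at position 1: consonant
  'd' at position 2: consonant
  'f' at position 3: consonant
  'l' at position 4: consonant
  'e' at position 5: vowel (running total: 1)
  'p' at position 6: consonant
  'n' at position 7: consonant
  'e' at position 8: vowel (running total: 2)
Total vowels: 2

2


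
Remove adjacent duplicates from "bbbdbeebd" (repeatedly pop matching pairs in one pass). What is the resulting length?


Input: bbbdbeebd
Stack-based adjacent duplicate removal:
  Read 'b': push. Stack: b
  Read 'b': matches stack top 'b' => pop. Stack: (empty)
  Read 'b': push. Stack: b
  Read 'd': push. Stack: bd
  Read 'b': push. Stack: bdb
  Read 'e': push. Stack: bdbe
  Read 'e': matches stack top 'e' => pop. Stack: bdb
  Read 'b': matches stack top 'b' => pop. Stack: bd
  Read 'd': matches stack top 'd' => pop. Stack: b
Final stack: "b" (length 1)

1


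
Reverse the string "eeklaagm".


Input: eeklaagm
Reading characters right to left:
  Position 7: 'm'
  Position 6: 'g'
  Position 5: 'a'
  Position 4: 'a'
  Position 3: 'l'
  Position 2: 'k'
  Position 1: 'e'
  Position 0: 'e'
Reversed: mgaalkee

mgaalkee


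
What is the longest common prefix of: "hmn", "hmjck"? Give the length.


Words: hmn, hmjck
  Position 0: all 'h' => match
  Position 1: all 'm' => match
  Position 2: ('n', 'j') => mismatch, stop
LCP = "hm" (length 2)

2


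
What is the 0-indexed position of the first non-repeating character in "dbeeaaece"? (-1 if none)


Input: dbeeaaece
Character frequencies:
  'a': 2
  'b': 1
  'c': 1
  'd': 1
  'e': 4
Scanning left to right for freq == 1:
  Position 0 ('d'): unique! => answer = 0

0


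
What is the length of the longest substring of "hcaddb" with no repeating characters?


Input: "hcaddb"
Sliding window (track last position of each char):
  Position 0 ('h'): window [0,0] length 1 -- new best
  Position 1 ('c'): window [0,1] length 2 -- new best
  Position 2 ('a'): window [0,2] length 3 -- new best
  Position 3 ('d'): window [0,3] length 4 -- new best
  Position 4 ('d'): repeat (last at 3), move window start to 4
  Position 4 ('d'): window [4,4] length 1
  Position 5 ('b'): window [4,5] length 2
Longest substring with no repeats: "hcad" with length 4

4


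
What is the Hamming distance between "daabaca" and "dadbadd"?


Comparing "daabaca" and "dadbadd" position by position:
  Position 0: 'd' vs 'd' => same
  Position 1: 'a' vs 'a' => same
  Position 2: 'a' vs 'd' => differ
  Position 3: 'b' vs 'b' => same
  Position 4: 'a' vs 'a' => same
  Position 5: 'c' vs 'd' => differ
  Position 6: 'a' vs 'd' => differ
Total differences (Hamming distance): 3

3


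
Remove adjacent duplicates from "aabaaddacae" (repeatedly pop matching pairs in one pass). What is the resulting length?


Input: aabaaddacae
Stack-based adjacent duplicate removal:
  Read 'a': push. Stack: a
  Read 'a': matches stack top 'a' => pop. Stack: (empty)
  Read 'b': push. Stack: b
  Read 'a': push. Stack: ba
  Read 'a': matches stack top 'a' => pop. Stack: b
  Read 'd': push. Stack: bd
  Read 'd': matches stack top 'd' => pop. Stack: b
  Read 'a': push. Stack: ba
  Read 'c': push. Stack: bac
  Read 'a': push. Stack: baca
  Read 'e': push. Stack: bacae
Final stack: "bacae" (length 5)

5


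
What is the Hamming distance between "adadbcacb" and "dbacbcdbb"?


Comparing "adadbcacb" and "dbacbcdbb" position by position:
  Position 0: 'a' vs 'd' => differ
  Position 1: 'd' vs 'b' => differ
  Position 2: 'a' vs 'a' => same
  Position 3: 'd' vs 'c' => differ
  Position 4: 'b' vs 'b' => same
  Position 5: 'c' vs 'c' => same
  Position 6: 'a' vs 'd' => differ
  Position 7: 'c' vs 'b' => differ
  Position 8: 'b' vs 'b' => same
Total differences (Hamming distance): 5

5


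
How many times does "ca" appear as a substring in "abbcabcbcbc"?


Searching for "ca" in "abbcabcbcbc"
Scanning each position:
  Position 0: "ab" => no
  Position 1: "bb" => no
  Position 2: "bc" => no
  Position 3: "ca" => MATCH
  Position 4: "ab" => no
  Position 5: "bc" => no
  Position 6: "cb" => no
  Position 7: "bc" => no
  Position 8: "cb" => no
  Position 9: "bc" => no
Total occurrences: 1

1


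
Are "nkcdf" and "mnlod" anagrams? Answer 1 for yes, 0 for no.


Strings: "nkcdf", "mnlod"
Sorted first:  cdfkn
Sorted second: dlmno
Differ at position 0: 'c' vs 'd' => not anagrams

0


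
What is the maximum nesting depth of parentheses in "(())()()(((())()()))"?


Input: "(())()()(((())()()))"
Tracking depth:
  Position 0 '(': depth becomes 1
  Position 1 '(': depth becomes 2
  Position 2 ')': depth becomes 1
  Position 3 ')': depth becomes 0
  Position 4 '(': depth becomes 1
  Position 5 ')': depth becomes 0
  Position 6 '(': depth becomes 1
  Position 7 ')': depth becomes 0
  Position 8 '(': depth becomes 1
  Position 9 '(': depth becomes 2
  Position 10 '(': depth becomes 3
  Position 11 '(': depth becomes 4
  Position 12 ')': depth becomes 3
  Position 13 ')': depth becomes 2
  Position 14 '(': depth becomes 3
  Position 15 ')': depth becomes 2
  Position 16 '(': depth becomes 3
  Position 17 ')': depth becomes 2
  Position 18 ')': depth becomes 1
  Position 19 ')': depth becomes 0
Maximum depth reached: 4

4


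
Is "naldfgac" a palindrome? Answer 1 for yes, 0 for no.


Input: naldfgac
Reversed: cagfdlan
  Compare pos 0 ('n') with pos 7 ('c'): MISMATCH
  Compare pos 1 ('a') with pos 6 ('a'): match
  Compare pos 2 ('l') with pos 5 ('g'): MISMATCH
  Compare pos 3 ('d') with pos 4 ('f'): MISMATCH
Result: not a palindrome

0


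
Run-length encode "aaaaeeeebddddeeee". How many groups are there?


Input: aaaaeeeebddddeeee
Scanning for consecutive runs:
  Group 1: 'a' x 4 (positions 0-3)
  Group 2: 'e' x 4 (positions 4-7)
  Group 3: 'b' x 1 (positions 8-8)
  Group 4: 'd' x 4 (positions 9-12)
  Group 5: 'e' x 4 (positions 13-16)
Total groups: 5

5


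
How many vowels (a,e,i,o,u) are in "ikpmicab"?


Input: ikpmicab
Checking each character:
  'i' at position 0: vowel (running total: 1)
  'k' at position 1: consonant
  'p' at position 2: consonant
  'm' at position 3: consonant
  'i' at position 4: vowel (running total: 2)
  'c' at position 5: consonant
  'a' at position 6: vowel (running total: 3)
  'b' at position 7: consonant
Total vowels: 3

3


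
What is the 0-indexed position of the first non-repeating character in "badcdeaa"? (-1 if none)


Input: badcdeaa
Character frequencies:
  'a': 3
  'b': 1
  'c': 1
  'd': 2
  'e': 1
Scanning left to right for freq == 1:
  Position 0 ('b'): unique! => answer = 0

0


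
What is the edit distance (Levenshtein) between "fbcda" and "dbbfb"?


Computing edit distance: "fbcda" -> "dbbfb"
DP table:
           d    b    b    f    b
      0    1    2    3    4    5
  f   1    1    2    3    3    4
  b   2    2    1    2    3    3
  c   3    3    2    2    3    4
  d   4    3    3    3    3    4
  a   5    4    4    4    4    4
Edit distance = dp[5][5] = 4

4


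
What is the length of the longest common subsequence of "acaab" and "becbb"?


LCS of "acaab" and "becbb"
DP table:
           b    e    c    b    b
      0    0    0    0    0    0
  a   0    0    0    0    0    0
  c   0    0    0    1    1    1
  a   0    0    0    1    1    1
  a   0    0    0    1    1    1
  b   0    1    1    1    2    2
LCS length = dp[5][5] = 2

2


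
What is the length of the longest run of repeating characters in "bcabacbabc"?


Input: "bcabacbabc"
Scanning for longest run:
  Position 1 ('c'): new char, reset run to 1
  Position 2 ('a'): new char, reset run to 1
  Position 3 ('b'): new char, reset run to 1
  Position 4 ('a'): new char, reset run to 1
  Position 5 ('c'): new char, reset run to 1
  Position 6 ('b'): new char, reset run to 1
  Position 7 ('a'): new char, reset run to 1
  Position 8 ('b'): new char, reset run to 1
  Position 9 ('c'): new char, reset run to 1
Longest run: 'b' with length 1

1


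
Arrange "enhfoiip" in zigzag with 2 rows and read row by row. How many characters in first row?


Zigzag "enhfoiip" into 2 rows:
Placing characters:
  'e' => row 0
  'n' => row 1
  'h' => row 0
  'f' => row 1
  'o' => row 0
  'i' => row 1
  'i' => row 0
  'p' => row 1
Rows:
  Row 0: "ehoi"
  Row 1: "nfip"
First row length: 4

4


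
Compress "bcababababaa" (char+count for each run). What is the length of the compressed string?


Input: bcababababaa
Runs:
  'b' x 1 => "b1"
  'c' x 1 => "c1"
  'a' x 1 => "a1"
  'b' x 1 => "b1"
  'a' x 1 => "a1"
  'b' x 1 => "b1"
  'a' x 1 => "a1"
  'b' x 1 => "b1"
  'a' x 1 => "a1"
  'b' x 1 => "b1"
  'a' x 2 => "a2"
Compressed: "b1c1a1b1a1b1a1b1a1b1a2"
Compressed length: 22

22


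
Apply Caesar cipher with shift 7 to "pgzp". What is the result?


Caesar cipher: shift "pgzp" by 7
  'p' (pos 15) + 7 = pos 22 = 'w'
  'g' (pos 6) + 7 = pos 13 = 'n'
  'z' (pos 25) + 7 = pos 6 = 'g'
  'p' (pos 15) + 7 = pos 22 = 'w'
Result: wngw

wngw


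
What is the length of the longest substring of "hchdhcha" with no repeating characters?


Input: "hchdhcha"
Sliding window (track last position of each char):
  Position 0 ('h'): window [0,0] length 1 -- new best
  Position 1 ('c'): window [0,1] length 2 -- new best
  Position 2 ('h'): repeat (last at 0), move window start to 1
  Position 2 ('h'): window [1,2] length 2
  Position 3 ('d'): window [1,3] length 3 -- new best
  Position 4 ('h'): repeat (last at 2), move window start to 3
  Position 4 ('h'): window [3,4] length 2
  Position 5 ('c'): window [3,5] length 3
  Position 6 ('h'): repeat (last at 4), move window start to 5
  Position 6 ('h'): window [5,6] length 2
  Position 7 ('a'): window [5,7] length 3
Longest substring with no repeats: "chd" with length 3

3


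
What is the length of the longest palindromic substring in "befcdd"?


Input: "befcdd"
Checking substrings for palindromes:
  [4:6] "dd" (len 2) => palindrome
Longest palindromic substring: "dd" with length 2

2


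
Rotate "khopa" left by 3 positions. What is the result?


Input: "khopa", rotate left by 3
First 3 characters: "kho"
Remaining characters: "pa"
Concatenate remaining + first: "pa" + "kho" = "pakho"

pakho


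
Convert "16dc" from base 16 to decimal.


Input: "16dc" in base 16
Positional expansion:
  Digit '1' (value 1) x 16^3 = 4096
  Digit '6' (value 6) x 16^2 = 1536
  Digit 'd' (value 13) x 16^1 = 208
  Digit 'c' (value 12) x 16^0 = 12
Sum = 5852

5852


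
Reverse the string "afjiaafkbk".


Input: afjiaafkbk
Reading characters right to left:
  Position 9: 'k'
  Position 8: 'b'
  Position 7: 'k'
  Position 6: 'f'
  Position 5: 'a'
  Position 4: 'a'
  Position 3: 'i'
  Position 2: 'j'
  Position 1: 'f'
  Position 0: 'a'
Reversed: kbkfaaijfa

kbkfaaijfa


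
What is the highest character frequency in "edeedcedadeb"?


Input: edeedcedadeb
Character counts:
  'a': 1
  'b': 1
  'c': 1
  'd': 4
  'e': 5
Maximum frequency: 5

5


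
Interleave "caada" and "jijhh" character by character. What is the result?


Interleaving "caada" and "jijhh":
  Position 0: 'c' from first, 'j' from second => "cj"
  Position 1: 'a' from first, 'i' from second => "ai"
  Position 2: 'a' from first, 'j' from second => "aj"
  Position 3: 'd' from first, 'h' from second => "dh"
  Position 4: 'a' from first, 'h' from second => "ah"
Result: cjaiajdhah

cjaiajdhah


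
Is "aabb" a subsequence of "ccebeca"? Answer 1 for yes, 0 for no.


Check if "aabb" is a subsequence of "ccebeca"
Greedy scan:
  Position 0 ('c'): no match needed
  Position 1 ('c'): no match needed
  Position 2 ('e'): no match needed
  Position 3 ('b'): no match needed
  Position 4 ('e'): no match needed
  Position 5 ('c'): no match needed
  Position 6 ('a'): matches sub[0] = 'a'
Only matched 1/4 characters => not a subsequence

0


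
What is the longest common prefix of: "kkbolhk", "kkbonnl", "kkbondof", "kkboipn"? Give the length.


Words: kkbolhk, kkbonnl, kkbondof, kkboipn
  Position 0: all 'k' => match
  Position 1: all 'k' => match
  Position 2: all 'b' => match
  Position 3: all 'o' => match
  Position 4: ('l', 'n', 'n', 'i') => mismatch, stop
LCP = "kkbo" (length 4)

4


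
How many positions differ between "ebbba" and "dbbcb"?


Comparing "ebbba" and "dbbcb" position by position:
  Position 0: 'e' vs 'd' => DIFFER
  Position 1: 'b' vs 'b' => same
  Position 2: 'b' vs 'b' => same
  Position 3: 'b' vs 'c' => DIFFER
  Position 4: 'a' vs 'b' => DIFFER
Positions that differ: 3

3


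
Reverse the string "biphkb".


Input: biphkb
Reading characters right to left:
  Position 5: 'b'
  Position 4: 'k'
  Position 3: 'h'
  Position 2: 'p'
  Position 1: 'i'
  Position 0: 'b'
Reversed: bkhpib

bkhpib


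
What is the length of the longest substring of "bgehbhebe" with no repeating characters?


Input: "bgehbhebe"
Sliding window (track last position of each char):
  Position 0 ('b'): window [0,0] length 1 -- new best
  Position 1 ('g'): window [0,1] length 2 -- new best
  Position 2 ('e'): window [0,2] length 3 -- new best
  Position 3 ('h'): window [0,3] length 4 -- new best
  Position 4 ('b'): repeat (last at 0), move window start to 1
  Position 4 ('b'): window [1,4] length 4
  Position 5 ('h'): repeat (last at 3), move window start to 4
  Position 5 ('h'): window [4,5] length 2
  Position 6 ('e'): window [4,6] length 3
  Position 7 ('b'): repeat (last at 4), move window start to 5
  Position 7 ('b'): window [5,7] length 3
  Position 8 ('e'): repeat (last at 6), move window start to 7
  Position 8 ('e'): window [7,8] length 2
Longest substring with no repeats: "bgeh" with length 4

4


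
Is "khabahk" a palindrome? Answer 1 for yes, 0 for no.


Input: khabahk
Reversed: khabahk
  Compare pos 0 ('k') with pos 6 ('k'): match
  Compare pos 1 ('h') with pos 5 ('h'): match
  Compare pos 2 ('a') with pos 4 ('a'): match
Result: palindrome

1


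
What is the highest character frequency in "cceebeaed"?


Input: cceebeaed
Character counts:
  'a': 1
  'b': 1
  'c': 2
  'd': 1
  'e': 4
Maximum frequency: 4

4


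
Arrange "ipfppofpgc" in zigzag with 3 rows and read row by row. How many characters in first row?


Zigzag "ipfppofpgc" into 3 rows:
Placing characters:
  'i' => row 0
  'p' => row 1
  'f' => row 2
  'p' => row 1
  'p' => row 0
  'o' => row 1
  'f' => row 2
  'p' => row 1
  'g' => row 0
  'c' => row 1
Rows:
  Row 0: "ipg"
  Row 1: "ppopc"
  Row 2: "ff"
First row length: 3

3


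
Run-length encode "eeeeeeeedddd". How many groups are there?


Input: eeeeeeeedddd
Scanning for consecutive runs:
  Group 1: 'e' x 8 (positions 0-7)
  Group 2: 'd' x 4 (positions 8-11)
Total groups: 2

2


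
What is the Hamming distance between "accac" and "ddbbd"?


Comparing "accac" and "ddbbd" position by position:
  Position 0: 'a' vs 'd' => differ
  Position 1: 'c' vs 'd' => differ
  Position 2: 'c' vs 'b' => differ
  Position 3: 'a' vs 'b' => differ
  Position 4: 'c' vs 'd' => differ
Total differences (Hamming distance): 5

5


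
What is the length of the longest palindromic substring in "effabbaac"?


Input: "effabbaac"
Checking substrings for palindromes:
  [3:7] "abba" (len 4) => palindrome
  [1:3] "ff" (len 2) => palindrome
  [4:6] "bb" (len 2) => palindrome
  [6:8] "aa" (len 2) => palindrome
Longest palindromic substring: "abba" with length 4

4


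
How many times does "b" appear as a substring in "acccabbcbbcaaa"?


Searching for "b" in "acccabbcbbcaaa"
Scanning each position:
  Position 0: "a" => no
  Position 1: "c" => no
  Position 2: "c" => no
  Position 3: "c" => no
  Position 4: "a" => no
  Position 5: "b" => MATCH
  Position 6: "b" => MATCH
  Position 7: "c" => no
  Position 8: "b" => MATCH
  Position 9: "b" => MATCH
  Position 10: "c" => no
  Position 11: "a" => no
  Position 12: "a" => no
  Position 13: "a" => no
Total occurrences: 4

4


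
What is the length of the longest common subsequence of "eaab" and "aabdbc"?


LCS of "eaab" and "aabdbc"
DP table:
           a    a    b    d    b    c
      0    0    0    0    0    0    0
  e   0    0    0    0    0    0    0
  a   0    1    1    1    1    1    1
  a   0    1    2    2    2    2    2
  b   0    1    2    3    3    3    3
LCS length = dp[4][6] = 3

3


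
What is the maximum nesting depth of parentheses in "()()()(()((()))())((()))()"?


Input: "()()()(()((()))())((()))()"
Tracking depth:
  Position 0 '(': depth becomes 1
  Position 1 ')': depth becomes 0
  Position 2 '(': depth becomes 1
  Position 3 ')': depth becomes 0
  Position 4 '(': depth becomes 1
  Position 5 ')': depth becomes 0
  Position 6 '(': depth becomes 1
  Position 7 '(': depth becomes 2
  Position 8 ')': depth becomes 1
  Position 9 '(': depth becomes 2
  Position 10 '(': depth becomes 3
  Position 11 '(': depth becomes 4
  Position 12 ')': depth becomes 3
  Position 13 ')': depth becomes 2
  Position 14 ')': depth becomes 1
  Position 15 '(': depth becomes 2
  Position 16 ')': depth becomes 1
  Position 17 ')': depth becomes 0
  Position 18 '(': depth becomes 1
  Position 19 '(': depth becomes 2
  Position 20 '(': depth becomes 3
  Position 21 ')': depth becomes 2
  Position 22 ')': depth becomes 1
  Position 23 ')': depth becomes 0
  Position 24 '(': depth becomes 1
  Position 25 ')': depth becomes 0
Maximum depth reached: 4

4


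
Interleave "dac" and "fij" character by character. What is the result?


Interleaving "dac" and "fij":
  Position 0: 'd' from first, 'f' from second => "df"
  Position 1: 'a' from first, 'i' from second => "ai"
  Position 2: 'c' from first, 'j' from second => "cj"
Result: dfaicj

dfaicj


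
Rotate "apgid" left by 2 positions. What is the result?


Input: "apgid", rotate left by 2
First 2 characters: "ap"
Remaining characters: "gid"
Concatenate remaining + first: "gid" + "ap" = "gidap"

gidap


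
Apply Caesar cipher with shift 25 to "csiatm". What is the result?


Caesar cipher: shift "csiatm" by 25
  'c' (pos 2) + 25 = pos 1 = 'b'
  's' (pos 18) + 25 = pos 17 = 'r'
  'i' (pos 8) + 25 = pos 7 = 'h'
  'a' (pos 0) + 25 = pos 25 = 'z'
  't' (pos 19) + 25 = pos 18 = 's'
  'm' (pos 12) + 25 = pos 11 = 'l'
Result: brhzsl

brhzsl


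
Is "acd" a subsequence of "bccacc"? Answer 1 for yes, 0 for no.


Check if "acd" is a subsequence of "bccacc"
Greedy scan:
  Position 0 ('b'): no match needed
  Position 1 ('c'): no match needed
  Position 2 ('c'): no match needed
  Position 3 ('a'): matches sub[0] = 'a'
  Position 4 ('c'): matches sub[1] = 'c'
  Position 5 ('c'): no match needed
Only matched 2/3 characters => not a subsequence

0


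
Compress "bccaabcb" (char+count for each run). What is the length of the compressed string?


Input: bccaabcb
Runs:
  'b' x 1 => "b1"
  'c' x 2 => "c2"
  'a' x 2 => "a2"
  'b' x 1 => "b1"
  'c' x 1 => "c1"
  'b' x 1 => "b1"
Compressed: "b1c2a2b1c1b1"
Compressed length: 12

12


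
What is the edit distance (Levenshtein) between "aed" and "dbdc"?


Computing edit distance: "aed" -> "dbdc"
DP table:
           d    b    d    c
      0    1    2    3    4
  a   1    1    2    3    4
  e   2    2    2    3    4
  d   3    2    3    2    3
Edit distance = dp[3][4] = 3

3


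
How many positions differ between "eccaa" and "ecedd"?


Comparing "eccaa" and "ecedd" position by position:
  Position 0: 'e' vs 'e' => same
  Position 1: 'c' vs 'c' => same
  Position 2: 'c' vs 'e' => DIFFER
  Position 3: 'a' vs 'd' => DIFFER
  Position 4: 'a' vs 'd' => DIFFER
Positions that differ: 3

3


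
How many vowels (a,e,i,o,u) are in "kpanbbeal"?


Input: kpanbbeal
Checking each character:
  'k' at position 0: consonant
  'p' at position 1: consonant
  'a' at position 2: vowel (running total: 1)
  'n' at position 3: consonant
  'b' at position 4: consonant
  'b' at position 5: consonant
  'e' at position 6: vowel (running total: 2)
  'a' at position 7: vowel (running total: 3)
  'l' at position 8: consonant
Total vowels: 3

3


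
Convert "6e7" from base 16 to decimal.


Input: "6e7" in base 16
Positional expansion:
  Digit '6' (value 6) x 16^2 = 1536
  Digit 'e' (value 14) x 16^1 = 224
  Digit '7' (value 7) x 16^0 = 7
Sum = 1767

1767


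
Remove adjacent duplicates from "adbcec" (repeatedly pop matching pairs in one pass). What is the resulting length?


Input: adbcec
Stack-based adjacent duplicate removal:
  Read 'a': push. Stack: a
  Read 'd': push. Stack: ad
  Read 'b': push. Stack: adb
  Read 'c': push. Stack: adbc
  Read 'e': push. Stack: adbce
  Read 'c': push. Stack: adbcec
Final stack: "adbcec" (length 6)

6


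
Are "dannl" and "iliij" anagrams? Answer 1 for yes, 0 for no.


Strings: "dannl", "iliij"
Sorted first:  adlnn
Sorted second: iiijl
Differ at position 0: 'a' vs 'i' => not anagrams

0


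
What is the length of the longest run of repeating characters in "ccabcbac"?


Input: "ccabcbac"
Scanning for longest run:
  Position 1 ('c'): continues run of 'c', length=2
  Position 2 ('a'): new char, reset run to 1
  Position 3 ('b'): new char, reset run to 1
  Position 4 ('c'): new char, reset run to 1
  Position 5 ('b'): new char, reset run to 1
  Position 6 ('a'): new char, reset run to 1
  Position 7 ('c'): new char, reset run to 1
Longest run: 'c' with length 2

2


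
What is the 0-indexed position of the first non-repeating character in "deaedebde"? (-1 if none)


Input: deaedebde
Character frequencies:
  'a': 1
  'b': 1
  'd': 3
  'e': 4
Scanning left to right for freq == 1:
  Position 0 ('d'): freq=3, skip
  Position 1 ('e'): freq=4, skip
  Position 2 ('a'): unique! => answer = 2

2


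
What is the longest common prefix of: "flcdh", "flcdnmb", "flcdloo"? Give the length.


Words: flcdh, flcdnmb, flcdloo
  Position 0: all 'f' => match
  Position 1: all 'l' => match
  Position 2: all 'c' => match
  Position 3: all 'd' => match
  Position 4: ('h', 'n', 'l') => mismatch, stop
LCP = "flcd" (length 4)

4


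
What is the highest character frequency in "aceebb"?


Input: aceebb
Character counts:
  'a': 1
  'b': 2
  'c': 1
  'e': 2
Maximum frequency: 2

2


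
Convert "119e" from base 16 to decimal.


Input: "119e" in base 16
Positional expansion:
  Digit '1' (value 1) x 16^3 = 4096
  Digit '1' (value 1) x 16^2 = 256
  Digit '9' (value 9) x 16^1 = 144
  Digit 'e' (value 14) x 16^0 = 14
Sum = 4510

4510


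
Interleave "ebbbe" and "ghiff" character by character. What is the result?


Interleaving "ebbbe" and "ghiff":
  Position 0: 'e' from first, 'g' from second => "eg"
  Position 1: 'b' from first, 'h' from second => "bh"
  Position 2: 'b' from first, 'i' from second => "bi"
  Position 3: 'b' from first, 'f' from second => "bf"
  Position 4: 'e' from first, 'f' from second => "ef"
Result: egbhbibfef

egbhbibfef


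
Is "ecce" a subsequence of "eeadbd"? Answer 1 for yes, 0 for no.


Check if "ecce" is a subsequence of "eeadbd"
Greedy scan:
  Position 0 ('e'): matches sub[0] = 'e'
  Position 1 ('e'): no match needed
  Position 2 ('a'): no match needed
  Position 3 ('d'): no match needed
  Position 4 ('b'): no match needed
  Position 5 ('d'): no match needed
Only matched 1/4 characters => not a subsequence

0


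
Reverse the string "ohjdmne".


Input: ohjdmne
Reading characters right to left:
  Position 6: 'e'
  Position 5: 'n'
  Position 4: 'm'
  Position 3: 'd'
  Position 2: 'j'
  Position 1: 'h'
  Position 0: 'o'
Reversed: enmdjho

enmdjho


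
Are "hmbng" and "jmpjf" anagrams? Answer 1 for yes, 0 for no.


Strings: "hmbng", "jmpjf"
Sorted first:  bghmn
Sorted second: fjjmp
Differ at position 0: 'b' vs 'f' => not anagrams

0


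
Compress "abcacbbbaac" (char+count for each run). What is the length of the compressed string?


Input: abcacbbbaac
Runs:
  'a' x 1 => "a1"
  'b' x 1 => "b1"
  'c' x 1 => "c1"
  'a' x 1 => "a1"
  'c' x 1 => "c1"
  'b' x 3 => "b3"
  'a' x 2 => "a2"
  'c' x 1 => "c1"
Compressed: "a1b1c1a1c1b3a2c1"
Compressed length: 16

16


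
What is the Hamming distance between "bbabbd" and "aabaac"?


Comparing "bbabbd" and "aabaac" position by position:
  Position 0: 'b' vs 'a' => differ
  Position 1: 'b' vs 'a' => differ
  Position 2: 'a' vs 'b' => differ
  Position 3: 'b' vs 'a' => differ
  Position 4: 'b' vs 'a' => differ
  Position 5: 'd' vs 'c' => differ
Total differences (Hamming distance): 6

6


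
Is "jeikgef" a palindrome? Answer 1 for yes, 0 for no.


Input: jeikgef
Reversed: fegkiej
  Compare pos 0 ('j') with pos 6 ('f'): MISMATCH
  Compare pos 1 ('e') with pos 5 ('e'): match
  Compare pos 2 ('i') with pos 4 ('g'): MISMATCH
Result: not a palindrome

0


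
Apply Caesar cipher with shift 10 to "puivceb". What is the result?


Caesar cipher: shift "puivceb" by 10
  'p' (pos 15) + 10 = pos 25 = 'z'
  'u' (pos 20) + 10 = pos 4 = 'e'
  'i' (pos 8) + 10 = pos 18 = 's'
  'v' (pos 21) + 10 = pos 5 = 'f'
  'c' (pos 2) + 10 = pos 12 = 'm'
  'e' (pos 4) + 10 = pos 14 = 'o'
  'b' (pos 1) + 10 = pos 11 = 'l'
Result: zesfmol

zesfmol


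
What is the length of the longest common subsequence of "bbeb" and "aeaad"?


LCS of "bbeb" and "aeaad"
DP table:
           a    e    a    a    d
      0    0    0    0    0    0
  b   0    0    0    0    0    0
  b   0    0    0    0    0    0
  e   0    0    1    1    1    1
  b   0    0    1    1    1    1
LCS length = dp[4][5] = 1

1


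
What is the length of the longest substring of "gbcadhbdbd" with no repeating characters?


Input: "gbcadhbdbd"
Sliding window (track last position of each char):
  Position 0 ('g'): window [0,0] length 1 -- new best
  Position 1 ('b'): window [0,1] length 2 -- new best
  Position 2 ('c'): window [0,2] length 3 -- new best
  Position 3 ('a'): window [0,3] length 4 -- new best
  Position 4 ('d'): window [0,4] length 5 -- new best
  Position 5 ('h'): window [0,5] length 6 -- new best
  Position 6 ('b'): repeat (last at 1), move window start to 2
  Position 6 ('b'): window [2,6] length 5
  Position 7 ('d'): repeat (last at 4), move window start to 5
  Position 7 ('d'): window [5,7] length 3
  Position 8 ('b'): repeat (last at 6), move window start to 7
  Position 8 ('b'): window [7,8] length 2
  Position 9 ('d'): repeat (last at 7), move window start to 8
  Position 9 ('d'): window [8,9] length 2
Longest substring with no repeats: "gbcadh" with length 6

6


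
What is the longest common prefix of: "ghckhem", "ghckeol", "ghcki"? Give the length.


Words: ghckhem, ghckeol, ghcki
  Position 0: all 'g' => match
  Position 1: all 'h' => match
  Position 2: all 'c' => match
  Position 3: all 'k' => match
  Position 4: ('h', 'e', 'i') => mismatch, stop
LCP = "ghck" (length 4)

4


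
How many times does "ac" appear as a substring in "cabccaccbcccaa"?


Searching for "ac" in "cabccaccbcccaa"
Scanning each position:
  Position 0: "ca" => no
  Position 1: "ab" => no
  Position 2: "bc" => no
  Position 3: "cc" => no
  Position 4: "ca" => no
  Position 5: "ac" => MATCH
  Position 6: "cc" => no
  Position 7: "cb" => no
  Position 8: "bc" => no
  Position 9: "cc" => no
  Position 10: "cc" => no
  Position 11: "ca" => no
  Position 12: "aa" => no
Total occurrences: 1

1


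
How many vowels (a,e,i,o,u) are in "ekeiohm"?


Input: ekeiohm
Checking each character:
  'e' at position 0: vowel (running total: 1)
  'k' at position 1: consonant
  'e' at position 2: vowel (running total: 2)
  'i' at position 3: vowel (running total: 3)
  'o' at position 4: vowel (running total: 4)
  'h' at position 5: consonant
  'm' at position 6: consonant
Total vowels: 4

4


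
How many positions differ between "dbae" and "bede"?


Comparing "dbae" and "bede" position by position:
  Position 0: 'd' vs 'b' => DIFFER
  Position 1: 'b' vs 'e' => DIFFER
  Position 2: 'a' vs 'd' => DIFFER
  Position 3: 'e' vs 'e' => same
Positions that differ: 3

3


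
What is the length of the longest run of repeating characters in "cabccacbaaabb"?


Input: "cabccacbaaabb"
Scanning for longest run:
  Position 1 ('a'): new char, reset run to 1
  Position 2 ('b'): new char, reset run to 1
  Position 3 ('c'): new char, reset run to 1
  Position 4 ('c'): continues run of 'c', length=2
  Position 5 ('a'): new char, reset run to 1
  Position 6 ('c'): new char, reset run to 1
  Position 7 ('b'): new char, reset run to 1
  Position 8 ('a'): new char, reset run to 1
  Position 9 ('a'): continues run of 'a', length=2
  Position 10 ('a'): continues run of 'a', length=3
  Position 11 ('b'): new char, reset run to 1
  Position 12 ('b'): continues run of 'b', length=2
Longest run: 'a' with length 3

3


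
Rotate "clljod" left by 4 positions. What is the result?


Input: "clljod", rotate left by 4
First 4 characters: "cllj"
Remaining characters: "od"
Concatenate remaining + first: "od" + "cllj" = "odcllj"

odcllj


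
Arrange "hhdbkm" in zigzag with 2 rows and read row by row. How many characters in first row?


Zigzag "hhdbkm" into 2 rows:
Placing characters:
  'h' => row 0
  'h' => row 1
  'd' => row 0
  'b' => row 1
  'k' => row 0
  'm' => row 1
Rows:
  Row 0: "hdk"
  Row 1: "hbm"
First row length: 3

3


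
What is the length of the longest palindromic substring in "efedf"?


Input: "efedf"
Checking substrings for palindromes:
  [0:3] "efe" (len 3) => palindrome
Longest palindromic substring: "efe" with length 3

3


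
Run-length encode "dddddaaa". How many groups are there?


Input: dddddaaa
Scanning for consecutive runs:
  Group 1: 'd' x 5 (positions 0-4)
  Group 2: 'a' x 3 (positions 5-7)
Total groups: 2

2


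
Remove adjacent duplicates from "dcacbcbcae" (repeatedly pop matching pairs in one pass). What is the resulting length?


Input: dcacbcbcae
Stack-based adjacent duplicate removal:
  Read 'd': push. Stack: d
  Read 'c': push. Stack: dc
  Read 'a': push. Stack: dca
  Read 'c': push. Stack: dcac
  Read 'b': push. Stack: dcacb
  Read 'c': push. Stack: dcacbc
  Read 'b': push. Stack: dcacbcb
  Read 'c': push. Stack: dcacbcbc
  Read 'a': push. Stack: dcacbcbca
  Read 'e': push. Stack: dcacbcbcae
Final stack: "dcacbcbcae" (length 10)

10


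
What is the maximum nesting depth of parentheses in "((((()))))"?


Input: "((((()))))"
Tracking depth:
  Position 0 '(': depth becomes 1
  Position 1 '(': depth becomes 2
  Position 2 '(': depth becomes 3
  Position 3 '(': depth becomes 4
  Position 4 '(': depth becomes 5
  Position 5 ')': depth becomes 4
  Position 6 ')': depth becomes 3
  Position 7 ')': depth becomes 2
  Position 8 ')': depth becomes 1
  Position 9 ')': depth becomes 0
Maximum depth reached: 5

5


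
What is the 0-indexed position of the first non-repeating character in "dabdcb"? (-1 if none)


Input: dabdcb
Character frequencies:
  'a': 1
  'b': 2
  'c': 1
  'd': 2
Scanning left to right for freq == 1:
  Position 0 ('d'): freq=2, skip
  Position 1 ('a'): unique! => answer = 1

1


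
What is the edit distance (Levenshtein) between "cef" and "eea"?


Computing edit distance: "cef" -> "eea"
DP table:
           e    e    a
      0    1    2    3
  c   1    1    2    3
  e   2    1    1    2
  f   3    2    2    2
Edit distance = dp[3][3] = 2

2


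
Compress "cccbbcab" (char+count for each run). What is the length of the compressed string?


Input: cccbbcab
Runs:
  'c' x 3 => "c3"
  'b' x 2 => "b2"
  'c' x 1 => "c1"
  'a' x 1 => "a1"
  'b' x 1 => "b1"
Compressed: "c3b2c1a1b1"
Compressed length: 10

10


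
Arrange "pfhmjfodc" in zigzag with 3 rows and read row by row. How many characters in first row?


Zigzag "pfhmjfodc" into 3 rows:
Placing characters:
  'p' => row 0
  'f' => row 1
  'h' => row 2
  'm' => row 1
  'j' => row 0
  'f' => row 1
  'o' => row 2
  'd' => row 1
  'c' => row 0
Rows:
  Row 0: "pjc"
  Row 1: "fmfd"
  Row 2: "ho"
First row length: 3

3


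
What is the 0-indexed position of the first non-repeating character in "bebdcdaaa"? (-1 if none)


Input: bebdcdaaa
Character frequencies:
  'a': 3
  'b': 2
  'c': 1
  'd': 2
  'e': 1
Scanning left to right for freq == 1:
  Position 0 ('b'): freq=2, skip
  Position 1 ('e'): unique! => answer = 1

1


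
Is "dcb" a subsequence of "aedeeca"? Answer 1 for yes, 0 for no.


Check if "dcb" is a subsequence of "aedeeca"
Greedy scan:
  Position 0 ('a'): no match needed
  Position 1 ('e'): no match needed
  Position 2 ('d'): matches sub[0] = 'd'
  Position 3 ('e'): no match needed
  Position 4 ('e'): no match needed
  Position 5 ('c'): matches sub[1] = 'c'
  Position 6 ('a'): no match needed
Only matched 2/3 characters => not a subsequence

0


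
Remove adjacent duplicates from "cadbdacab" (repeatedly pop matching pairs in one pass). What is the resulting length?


Input: cadbdacab
Stack-based adjacent duplicate removal:
  Read 'c': push. Stack: c
  Read 'a': push. Stack: ca
  Read 'd': push. Stack: cad
  Read 'b': push. Stack: cadb
  Read 'd': push. Stack: cadbd
  Read 'a': push. Stack: cadbda
  Read 'c': push. Stack: cadbdac
  Read 'a': push. Stack: cadbdaca
  Read 'b': push. Stack: cadbdacab
Final stack: "cadbdacab" (length 9)

9


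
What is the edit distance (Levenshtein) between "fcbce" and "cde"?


Computing edit distance: "fcbce" -> "cde"
DP table:
           c    d    e
      0    1    2    3
  f   1    1    2    3
  c   2    1    2    3
  b   3    2    2    3
  c   4    3    3    3
  e   5    4    4    3
Edit distance = dp[5][3] = 3

3


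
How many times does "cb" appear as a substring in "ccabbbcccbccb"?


Searching for "cb" in "ccabbbcccbccb"
Scanning each position:
  Position 0: "cc" => no
  Position 1: "ca" => no
  Position 2: "ab" => no
  Position 3: "bb" => no
  Position 4: "bb" => no
  Position 5: "bc" => no
  Position 6: "cc" => no
  Position 7: "cc" => no
  Position 8: "cb" => MATCH
  Position 9: "bc" => no
  Position 10: "cc" => no
  Position 11: "cb" => MATCH
Total occurrences: 2

2


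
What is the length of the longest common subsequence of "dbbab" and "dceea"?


LCS of "dbbab" and "dceea"
DP table:
           d    c    e    e    a
      0    0    0    0    0    0
  d   0    1    1    1    1    1
  b   0    1    1    1    1    1
  b   0    1    1    1    1    1
  a   0    1    1    1    1    2
  b   0    1    1    1    1    2
LCS length = dp[5][5] = 2

2


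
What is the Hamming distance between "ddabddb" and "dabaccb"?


Comparing "ddabddb" and "dabaccb" position by position:
  Position 0: 'd' vs 'd' => same
  Position 1: 'd' vs 'a' => differ
  Position 2: 'a' vs 'b' => differ
  Position 3: 'b' vs 'a' => differ
  Position 4: 'd' vs 'c' => differ
  Position 5: 'd' vs 'c' => differ
  Position 6: 'b' vs 'b' => same
Total differences (Hamming distance): 5

5


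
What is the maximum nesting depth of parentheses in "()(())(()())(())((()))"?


Input: "()(())(()())(())((()))"
Tracking depth:
  Position 0 '(': depth becomes 1
  Position 1 ')': depth becomes 0
  Position 2 '(': depth becomes 1
  Position 3 '(': depth becomes 2
  Position 4 ')': depth becomes 1
  Position 5 ')': depth becomes 0
  Position 6 '(': depth becomes 1
  Position 7 '(': depth becomes 2
  Position 8 ')': depth becomes 1
  Position 9 '(': depth becomes 2
  Position 10 ')': depth becomes 1
  Position 11 ')': depth becomes 0
  Position 12 '(': depth becomes 1
  Position 13 '(': depth becomes 2
  Position 14 ')': depth becomes 1
  Position 15 ')': depth becomes 0
  Position 16 '(': depth becomes 1
  Position 17 '(': depth becomes 2
  Position 18 '(': depth becomes 3
  Position 19 ')': depth becomes 2
  Position 20 ')': depth becomes 1
  Position 21 ')': depth becomes 0
Maximum depth reached: 3

3


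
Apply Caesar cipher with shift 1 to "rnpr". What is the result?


Caesar cipher: shift "rnpr" by 1
  'r' (pos 17) + 1 = pos 18 = 's'
  'n' (pos 13) + 1 = pos 14 = 'o'
  'p' (pos 15) + 1 = pos 16 = 'q'
  'r' (pos 17) + 1 = pos 18 = 's'
Result: soqs

soqs


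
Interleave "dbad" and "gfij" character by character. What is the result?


Interleaving "dbad" and "gfij":
  Position 0: 'd' from first, 'g' from second => "dg"
  Position 1: 'b' from first, 'f' from second => "bf"
  Position 2: 'a' from first, 'i' from second => "ai"
  Position 3: 'd' from first, 'j' from second => "dj"
Result: dgbfaidj

dgbfaidj


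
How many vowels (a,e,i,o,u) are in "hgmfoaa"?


Input: hgmfoaa
Checking each character:
  'h' at position 0: consonant
  'g' at position 1: consonant
  'm' at position 2: consonant
  'f' at position 3: consonant
  'o' at position 4: vowel (running total: 1)
  'a' at position 5: vowel (running total: 2)
  'a' at position 6: vowel (running total: 3)
Total vowels: 3

3


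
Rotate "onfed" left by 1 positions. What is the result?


Input: "onfed", rotate left by 1
First 1 characters: "o"
Remaining characters: "nfed"
Concatenate remaining + first: "nfed" + "o" = "nfedo"

nfedo


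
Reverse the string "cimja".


Input: cimja
Reading characters right to left:
  Position 4: 'a'
  Position 3: 'j'
  Position 2: 'm'
  Position 1: 'i'
  Position 0: 'c'
Reversed: ajmic

ajmic


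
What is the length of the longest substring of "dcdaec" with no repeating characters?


Input: "dcdaec"
Sliding window (track last position of each char):
  Position 0 ('d'): window [0,0] length 1 -- new best
  Position 1 ('c'): window [0,1] length 2 -- new best
  Position 2 ('d'): repeat (last at 0), move window start to 1
  Position 2 ('d'): window [1,2] length 2
  Position 3 ('a'): window [1,3] length 3 -- new best
  Position 4 ('e'): window [1,4] length 4 -- new best
  Position 5 ('c'): repeat (last at 1), move window start to 2
  Position 5 ('c'): window [2,5] length 4
Longest substring with no repeats: "cdae" with length 4

4


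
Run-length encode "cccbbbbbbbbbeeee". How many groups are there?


Input: cccbbbbbbbbbeeee
Scanning for consecutive runs:
  Group 1: 'c' x 3 (positions 0-2)
  Group 2: 'b' x 9 (positions 3-11)
  Group 3: 'e' x 4 (positions 12-15)
Total groups: 3

3


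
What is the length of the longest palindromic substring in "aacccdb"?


Input: "aacccdb"
Checking substrings for palindromes:
  [2:5] "ccc" (len 3) => palindrome
  [0:2] "aa" (len 2) => palindrome
  [2:4] "cc" (len 2) => palindrome
  [3:5] "cc" (len 2) => palindrome
Longest palindromic substring: "ccc" with length 3

3


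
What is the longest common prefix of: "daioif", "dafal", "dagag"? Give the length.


Words: daioif, dafal, dagag
  Position 0: all 'd' => match
  Position 1: all 'a' => match
  Position 2: ('i', 'f', 'g') => mismatch, stop
LCP = "da" (length 2)

2


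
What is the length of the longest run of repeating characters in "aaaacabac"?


Input: "aaaacabac"
Scanning for longest run:
  Position 1 ('a'): continues run of 'a', length=2
  Position 2 ('a'): continues run of 'a', length=3
  Position 3 ('a'): continues run of 'a', length=4
  Position 4 ('c'): new char, reset run to 1
  Position 5 ('a'): new char, reset run to 1
  Position 6 ('b'): new char, reset run to 1
  Position 7 ('a'): new char, reset run to 1
  Position 8 ('c'): new char, reset run to 1
Longest run: 'a' with length 4

4


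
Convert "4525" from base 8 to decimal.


Input: "4525" in base 8
Positional expansion:
  Digit '4' (value 4) x 8^3 = 2048
  Digit '5' (value 5) x 8^2 = 320
  Digit '2' (value 2) x 8^1 = 16
  Digit '5' (value 5) x 8^0 = 5
Sum = 2389

2389


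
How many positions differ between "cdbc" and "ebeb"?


Comparing "cdbc" and "ebeb" position by position:
  Position 0: 'c' vs 'e' => DIFFER
  Position 1: 'd' vs 'b' => DIFFER
  Position 2: 'b' vs 'e' => DIFFER
  Position 3: 'c' vs 'b' => DIFFER
Positions that differ: 4

4


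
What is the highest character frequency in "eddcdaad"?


Input: eddcdaad
Character counts:
  'a': 2
  'c': 1
  'd': 4
  'e': 1
Maximum frequency: 4

4
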